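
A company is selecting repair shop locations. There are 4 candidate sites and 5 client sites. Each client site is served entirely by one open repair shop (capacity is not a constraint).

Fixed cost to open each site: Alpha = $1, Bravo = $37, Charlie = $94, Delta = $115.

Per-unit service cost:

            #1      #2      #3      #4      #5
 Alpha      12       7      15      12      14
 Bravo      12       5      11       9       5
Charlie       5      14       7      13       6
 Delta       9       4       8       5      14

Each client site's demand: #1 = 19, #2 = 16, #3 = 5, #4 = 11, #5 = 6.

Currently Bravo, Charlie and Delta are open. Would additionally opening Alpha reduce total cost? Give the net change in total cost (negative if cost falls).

Current service cost with {Bravo, Charlie, Delta}: 279.
Adding Alpha: each client site re-picks its cheapest; new service cost 279, saving 0.
Extra fixed cost: 1. Net change = 1 − 0 = 1.
(Totals: 525 → 526.)

No — net change +1 (cost rises by 1).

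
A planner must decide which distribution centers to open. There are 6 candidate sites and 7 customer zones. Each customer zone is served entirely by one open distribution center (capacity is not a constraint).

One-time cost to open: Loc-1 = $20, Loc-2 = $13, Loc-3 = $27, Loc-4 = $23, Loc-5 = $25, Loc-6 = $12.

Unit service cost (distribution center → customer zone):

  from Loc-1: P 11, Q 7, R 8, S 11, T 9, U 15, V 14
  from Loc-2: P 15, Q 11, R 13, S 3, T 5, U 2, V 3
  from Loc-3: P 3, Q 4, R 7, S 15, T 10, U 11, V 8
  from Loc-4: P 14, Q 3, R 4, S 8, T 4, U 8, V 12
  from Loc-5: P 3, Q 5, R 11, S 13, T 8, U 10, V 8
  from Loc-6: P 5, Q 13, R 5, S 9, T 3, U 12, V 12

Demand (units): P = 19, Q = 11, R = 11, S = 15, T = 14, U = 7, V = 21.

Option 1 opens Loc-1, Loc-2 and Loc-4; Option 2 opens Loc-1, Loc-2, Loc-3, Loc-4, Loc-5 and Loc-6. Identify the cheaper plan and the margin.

Option 2 is cheaper by 102.

Option 1: {Loc-1, Loc-2, Loc-4}: P→Loc-1 11·19=209, Q→Loc-4 3·11=33, R→Loc-4 4·11=44, S→Loc-2 3·15=45, T→Loc-4 4·14=56, U→Loc-2 2·7=14, V→Loc-2 3·21=63. Service 464; fixed 56; total 520.
Option 2: {Loc-1, Loc-2, Loc-3, Loc-4, Loc-5, Loc-6}: P→Loc-3 3·19=57, Q→Loc-4 3·11=33, R→Loc-4 4·11=44, S→Loc-2 3·15=45, T→Loc-6 3·14=42, U→Loc-2 2·7=14, V→Loc-2 3·21=63. Service 298; fixed 120; total 418.
Difference: |520 − 418| = 102.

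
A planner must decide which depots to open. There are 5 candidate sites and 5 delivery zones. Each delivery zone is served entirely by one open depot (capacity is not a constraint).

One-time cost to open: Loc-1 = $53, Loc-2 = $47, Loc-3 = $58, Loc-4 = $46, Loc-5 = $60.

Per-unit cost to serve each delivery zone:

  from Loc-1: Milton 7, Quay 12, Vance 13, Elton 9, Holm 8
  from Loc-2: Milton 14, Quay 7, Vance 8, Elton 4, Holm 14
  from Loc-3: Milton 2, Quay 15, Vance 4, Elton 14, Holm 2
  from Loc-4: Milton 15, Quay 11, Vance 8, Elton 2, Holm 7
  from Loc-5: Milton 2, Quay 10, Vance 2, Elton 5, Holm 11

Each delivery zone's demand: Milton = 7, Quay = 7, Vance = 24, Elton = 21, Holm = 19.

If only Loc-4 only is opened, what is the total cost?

Total cost: 595

Each delivery zone is assigned to its cheapest site among the open ones.
{Loc-4}: Milton→Loc-4 15·7=105, Quay→Loc-4 11·7=77, Vance→Loc-4 8·24=192, Elton→Loc-4 2·21=42, Holm→Loc-4 7·19=133. Service 549; fixed 46; total 595.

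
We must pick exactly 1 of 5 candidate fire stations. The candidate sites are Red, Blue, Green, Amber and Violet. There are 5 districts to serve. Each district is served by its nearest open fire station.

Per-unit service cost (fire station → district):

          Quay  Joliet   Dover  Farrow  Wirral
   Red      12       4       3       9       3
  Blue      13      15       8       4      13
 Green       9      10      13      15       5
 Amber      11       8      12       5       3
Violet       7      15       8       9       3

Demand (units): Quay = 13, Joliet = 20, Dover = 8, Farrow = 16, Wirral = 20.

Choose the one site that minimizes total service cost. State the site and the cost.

Choose Red only; total service cost 464.

With exactly 1 open, each district uses its cheapest among the chosen.
{Red}: Quay→Red 12·13=156, Joliet→Red 4·20=80, Dover→Red 3·8=24, Farrow→Red 9·16=144, Wirral→Red 3·20=60. Service cost 464.
{Amber}: service cost 539
{Violet}: service cost 659
Among all 5 size-1 choices, {Red} is lowest.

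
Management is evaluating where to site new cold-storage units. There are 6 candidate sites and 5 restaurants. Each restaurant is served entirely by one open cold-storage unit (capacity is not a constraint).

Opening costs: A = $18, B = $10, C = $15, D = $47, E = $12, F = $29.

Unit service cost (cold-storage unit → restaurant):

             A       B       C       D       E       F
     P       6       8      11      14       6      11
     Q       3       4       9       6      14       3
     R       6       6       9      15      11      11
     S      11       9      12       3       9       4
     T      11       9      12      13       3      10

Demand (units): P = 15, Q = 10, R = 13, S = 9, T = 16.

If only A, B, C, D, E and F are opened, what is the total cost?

Each restaurant is assigned to its cheapest site among the open ones.
{A, B, C, D, E, F}: P→A 6·15=90, Q→A 3·10=30, R→A 6·13=78, S→D 3·9=27, T→E 3·16=48. Service 273; fixed 131; total 404.

Total cost: 404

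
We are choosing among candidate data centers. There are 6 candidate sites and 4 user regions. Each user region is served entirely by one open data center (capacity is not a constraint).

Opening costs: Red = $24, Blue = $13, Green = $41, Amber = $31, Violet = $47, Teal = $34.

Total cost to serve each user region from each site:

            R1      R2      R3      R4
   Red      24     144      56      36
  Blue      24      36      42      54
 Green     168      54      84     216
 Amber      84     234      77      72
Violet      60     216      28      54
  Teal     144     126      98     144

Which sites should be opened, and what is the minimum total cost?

Open Blue only; minimum total cost 169.

For any fixed open set, each user region goes to its cheapest open site; total = fixed + service.
{Blue}: R1→Blue 24, R2→Blue 36, R3→Blue 42, R4→Blue 54. Service 156; fixed 13; total 169.
{Red, Blue}: service 138 + fixed 37 = 175
{Blue, Amber}: service 156 + fixed 44 = 200
{Red, Blue, Green, Amber, Violet, Teal}: service 124 + fixed 190 = 314
No other subset beats 169.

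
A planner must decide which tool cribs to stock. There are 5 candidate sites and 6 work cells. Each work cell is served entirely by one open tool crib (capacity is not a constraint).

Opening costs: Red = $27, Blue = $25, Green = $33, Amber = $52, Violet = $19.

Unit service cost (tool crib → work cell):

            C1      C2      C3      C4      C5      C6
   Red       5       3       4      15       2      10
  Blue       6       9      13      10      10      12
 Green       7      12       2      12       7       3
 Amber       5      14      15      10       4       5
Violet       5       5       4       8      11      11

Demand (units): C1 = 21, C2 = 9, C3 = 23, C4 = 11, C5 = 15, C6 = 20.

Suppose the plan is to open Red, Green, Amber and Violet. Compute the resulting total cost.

Total cost: 487

Each work cell is assigned to its cheapest site among the open ones.
{Red, Green, Amber, Violet}: C1→Red 5·21=105, C2→Red 3·9=27, C3→Green 2·23=46, C4→Violet 8·11=88, C5→Red 2·15=30, C6→Green 3·20=60. Service 356; fixed 131; total 487.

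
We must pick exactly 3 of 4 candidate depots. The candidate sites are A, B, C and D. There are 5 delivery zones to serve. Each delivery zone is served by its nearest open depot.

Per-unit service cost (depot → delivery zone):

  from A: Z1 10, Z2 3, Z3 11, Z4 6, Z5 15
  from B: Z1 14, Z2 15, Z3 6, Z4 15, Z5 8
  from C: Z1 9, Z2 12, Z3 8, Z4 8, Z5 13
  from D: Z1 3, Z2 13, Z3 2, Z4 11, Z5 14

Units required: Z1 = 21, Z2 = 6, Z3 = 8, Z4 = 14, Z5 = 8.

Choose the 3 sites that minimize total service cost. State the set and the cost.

With exactly 3 open, each delivery zone uses its cheapest among the chosen.
{A, B, D}: Z1→D 3·21=63, Z2→A 3·6=18, Z3→D 2·8=16, Z4→A 6·14=84, Z5→B 8·8=64. Service cost 245.
{A, C, D}: service cost 285
{B, C, D}: service cost 327
Among all 4 size-3 choices, {A, B, D} is lowest.

Choose A, B and D; total service cost 245.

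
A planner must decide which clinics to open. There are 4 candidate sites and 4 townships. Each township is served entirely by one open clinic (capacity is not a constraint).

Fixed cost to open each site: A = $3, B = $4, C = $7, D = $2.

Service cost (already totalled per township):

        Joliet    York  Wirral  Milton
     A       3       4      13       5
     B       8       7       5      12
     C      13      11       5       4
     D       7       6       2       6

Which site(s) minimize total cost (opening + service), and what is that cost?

Open A and D; minimum total cost 19.

For any fixed open set, each township goes to its cheapest open site; total = fixed + service.
{A, D}: Joliet→A 3, York→A 4, Wirral→D 2, Milton→A 5. Service 14; fixed 5; total 19.
{A, B, D}: service 14 + fixed 9 = 23
{D}: service 21 + fixed 2 = 23
{A, B, C, D}: service 13 + fixed 16 = 29
No other subset beats 19.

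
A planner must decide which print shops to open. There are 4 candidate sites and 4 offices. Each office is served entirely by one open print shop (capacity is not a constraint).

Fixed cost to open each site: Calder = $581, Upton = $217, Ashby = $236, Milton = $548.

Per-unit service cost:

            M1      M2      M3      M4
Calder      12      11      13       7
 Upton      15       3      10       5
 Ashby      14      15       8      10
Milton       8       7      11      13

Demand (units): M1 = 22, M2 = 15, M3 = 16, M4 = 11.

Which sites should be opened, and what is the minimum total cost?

For any fixed open set, each office goes to its cheapest open site; total = fixed + service.
{Upton}: M1→Upton 15·22=330, M2→Upton 3·15=45, M3→Upton 10·16=160, M4→Upton 5·11=55. Service 590; fixed 217; total 807.
{Upton, Ashby}: M1→Ashby 14·22=308, M2→Upton 3·15=45, M3→Ashby 8·16=128, M4→Upton 5·11=55. Service 536; fixed 453; total 989.
{Ashby}: service 771 + fixed 236 = 1007
{Calder, Upton, Ashby, Milton}: M1→Milton 8·22=176, M2→Upton 3·15=45, M3→Ashby 8·16=128, M4→Upton 5·11=55. Service 404; fixed 1582; total 1986.
No other subset beats 807.

Open Upton only; minimum total cost 807.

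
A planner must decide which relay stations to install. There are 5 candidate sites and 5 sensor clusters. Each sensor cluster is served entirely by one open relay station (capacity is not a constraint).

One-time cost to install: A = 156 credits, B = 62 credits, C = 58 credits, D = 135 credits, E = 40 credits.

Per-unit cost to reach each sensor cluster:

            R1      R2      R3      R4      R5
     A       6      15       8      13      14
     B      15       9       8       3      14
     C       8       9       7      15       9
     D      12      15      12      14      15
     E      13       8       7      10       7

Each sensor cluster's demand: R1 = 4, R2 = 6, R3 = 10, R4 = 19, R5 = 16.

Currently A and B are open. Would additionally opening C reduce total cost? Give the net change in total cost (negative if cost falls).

Yes — net change −32 (cost falls by 32).

Current service cost with {A, B}: 439.
Adding C: each sensor cluster re-picks its cheapest; new service cost 349, saving 90.
Extra fixed cost: 58. Net change = 58 − 90 = -32.
(Totals: 657 → 625.)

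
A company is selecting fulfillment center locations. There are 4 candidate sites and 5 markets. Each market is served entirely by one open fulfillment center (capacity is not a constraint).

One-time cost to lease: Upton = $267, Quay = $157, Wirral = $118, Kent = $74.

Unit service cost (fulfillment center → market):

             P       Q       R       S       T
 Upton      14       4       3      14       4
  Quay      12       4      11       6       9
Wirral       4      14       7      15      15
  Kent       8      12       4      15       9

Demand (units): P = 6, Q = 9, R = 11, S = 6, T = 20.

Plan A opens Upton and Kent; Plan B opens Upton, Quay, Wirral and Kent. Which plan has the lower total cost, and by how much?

Plan A: {Upton, Kent}: P→Kent 8·6=48, Q→Upton 4·9=36, R→Upton 3·11=33, S→Upton 14·6=84, T→Upton 4·20=80. Service 281; fixed 341; total 622.
Plan B: {Upton, Quay, Wirral, Kent}: P→Wirral 4·6=24, Q→Upton 4·9=36, R→Upton 3·11=33, S→Quay 6·6=36, T→Upton 4·20=80. Service 209; fixed 616; total 825.
Difference: |622 − 825| = 203.

Plan A is cheaper by 203.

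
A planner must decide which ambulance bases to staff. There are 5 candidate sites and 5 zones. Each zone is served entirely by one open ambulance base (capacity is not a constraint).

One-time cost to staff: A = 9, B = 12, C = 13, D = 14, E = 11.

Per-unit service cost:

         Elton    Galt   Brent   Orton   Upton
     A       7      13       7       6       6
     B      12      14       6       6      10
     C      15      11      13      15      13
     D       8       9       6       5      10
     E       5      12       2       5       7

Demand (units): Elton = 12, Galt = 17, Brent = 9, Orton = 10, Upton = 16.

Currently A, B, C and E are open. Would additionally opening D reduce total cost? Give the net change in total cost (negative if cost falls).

Current service cost with {A, B, C, E}: 411.
Adding D: each zone re-picks its cheapest; new service cost 377, saving 34.
Extra fixed cost: 14. Net change = 14 − 34 = -20.
(Totals: 456 → 436.)

Yes — net change −20 (cost falls by 20).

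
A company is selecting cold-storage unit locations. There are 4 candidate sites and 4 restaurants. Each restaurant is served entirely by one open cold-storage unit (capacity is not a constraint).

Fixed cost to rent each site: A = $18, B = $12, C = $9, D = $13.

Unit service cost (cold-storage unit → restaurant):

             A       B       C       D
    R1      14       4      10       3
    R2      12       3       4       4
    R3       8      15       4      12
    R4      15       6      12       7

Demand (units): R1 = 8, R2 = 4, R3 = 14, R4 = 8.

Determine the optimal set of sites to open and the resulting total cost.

Open B and C; minimum total cost 169.

For any fixed open set, each restaurant goes to its cheapest open site; total = fixed + service.
{B, C}: R1→B 4·8=32, R2→B 3·4=12, R3→C 4·14=56, R4→B 6·8=48. Service 148; fixed 21; total 169.
{B, C, D}: R1→D 3·8=24, R2→B 3·4=12, R3→C 4·14=56, R4→B 6·8=48. Service 140; fixed 34; total 174.
{C, D}: service 152 + fixed 22 = 174
{A, B, C, D}: service 140 + fixed 52 = 192
No other subset beats 169.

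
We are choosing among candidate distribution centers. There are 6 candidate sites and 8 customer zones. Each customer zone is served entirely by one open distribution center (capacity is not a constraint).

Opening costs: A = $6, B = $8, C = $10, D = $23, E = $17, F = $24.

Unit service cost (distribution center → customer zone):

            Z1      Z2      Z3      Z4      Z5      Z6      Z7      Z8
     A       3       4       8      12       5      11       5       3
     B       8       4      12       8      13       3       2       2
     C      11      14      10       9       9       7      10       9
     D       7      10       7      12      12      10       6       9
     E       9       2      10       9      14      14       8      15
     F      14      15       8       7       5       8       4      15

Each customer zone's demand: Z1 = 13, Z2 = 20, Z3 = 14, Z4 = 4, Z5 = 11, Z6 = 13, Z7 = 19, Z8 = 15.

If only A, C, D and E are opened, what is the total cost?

Each customer zone is assigned to its cheapest site among the open ones.
{A, C, D, E}: Z1→A 3·13=39, Z2→E 2·20=40, Z3→D 7·14=98, Z4→C 9·4=36, Z5→A 5·11=55, Z6→C 7·13=91, Z7→A 5·19=95, Z8→A 3·15=45. Service 499; fixed 56; total 555.

Total cost: 555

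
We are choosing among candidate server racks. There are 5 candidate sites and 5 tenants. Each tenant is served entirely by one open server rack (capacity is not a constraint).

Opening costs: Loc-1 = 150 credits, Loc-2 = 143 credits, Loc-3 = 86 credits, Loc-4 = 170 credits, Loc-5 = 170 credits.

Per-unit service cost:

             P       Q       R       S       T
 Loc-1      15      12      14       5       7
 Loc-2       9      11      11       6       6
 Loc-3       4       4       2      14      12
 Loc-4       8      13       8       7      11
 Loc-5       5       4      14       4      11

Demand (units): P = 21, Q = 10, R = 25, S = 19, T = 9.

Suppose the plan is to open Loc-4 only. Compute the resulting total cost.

Total cost: 900

Each tenant is assigned to its cheapest site among the open ones.
{Loc-4}: P→Loc-4 8·21=168, Q→Loc-4 13·10=130, R→Loc-4 8·25=200, S→Loc-4 7·19=133, T→Loc-4 11·9=99. Service 730; fixed 170; total 900.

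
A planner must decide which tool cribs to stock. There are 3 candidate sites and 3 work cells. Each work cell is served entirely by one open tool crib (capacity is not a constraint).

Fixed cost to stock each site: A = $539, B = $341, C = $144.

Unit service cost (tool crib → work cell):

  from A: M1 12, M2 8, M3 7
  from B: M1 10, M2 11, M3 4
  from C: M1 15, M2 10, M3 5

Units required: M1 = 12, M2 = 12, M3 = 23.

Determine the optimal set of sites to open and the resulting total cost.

Open C only; minimum total cost 559.

For any fixed open set, each work cell goes to its cheapest open site; total = fixed + service.
{C}: M1→C 15·12=180, M2→C 10·12=120, M3→C 5·23=115. Service 415; fixed 144; total 559.
{B}: M1→B 10·12=120, M2→B 11·12=132, M3→B 4·23=92. Service 344; fixed 341; total 685.
{B, C}: service 332 + fixed 485 = 817
{A, B, C}: service 308 + fixed 1024 = 1332
(All 7 nonempty subsets were checked; C only is lowest.)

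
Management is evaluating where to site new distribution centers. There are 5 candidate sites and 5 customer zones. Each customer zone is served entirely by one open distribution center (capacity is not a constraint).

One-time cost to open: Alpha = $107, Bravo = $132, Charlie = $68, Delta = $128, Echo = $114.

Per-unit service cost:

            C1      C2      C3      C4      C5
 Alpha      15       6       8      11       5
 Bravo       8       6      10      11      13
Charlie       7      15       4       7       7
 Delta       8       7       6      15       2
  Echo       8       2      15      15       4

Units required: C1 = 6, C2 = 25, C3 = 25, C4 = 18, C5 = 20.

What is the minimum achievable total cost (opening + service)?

For any fixed open set, each customer zone goes to its cheapest open site; total = fixed + service.
{Charlie, Echo}: C1→Charlie 7·6=42, C2→Echo 2·25=50, C3→Charlie 4·25=100, C4→Charlie 7·18=126, C5→Echo 4·20=80. Service 398; fixed 182; total 580.
{Charlie, Delta, Echo}: C1→Charlie 7·6=42, C2→Echo 2·25=50, C3→Charlie 4·25=100, C4→Charlie 7·18=126, C5→Delta 2·20=40. Service 358; fixed 310; total 668.
{Charlie, Delta}: C1→Charlie 7·6=42, C2→Delta 7·25=175, C3→Charlie 4·25=100, C4→Charlie 7·18=126, C5→Delta 2·20=40. Service 483; fixed 196; total 679.
{Alpha, Bravo, Charlie, Delta, Echo}: C1→Charlie 7·6=42, C2→Echo 2·25=50, C3→Charlie 4·25=100, C4→Charlie 7·18=126, C5→Delta 2·20=40. Service 358; fixed 549; total 907.
No other subset beats 580.

Minimum total cost: 580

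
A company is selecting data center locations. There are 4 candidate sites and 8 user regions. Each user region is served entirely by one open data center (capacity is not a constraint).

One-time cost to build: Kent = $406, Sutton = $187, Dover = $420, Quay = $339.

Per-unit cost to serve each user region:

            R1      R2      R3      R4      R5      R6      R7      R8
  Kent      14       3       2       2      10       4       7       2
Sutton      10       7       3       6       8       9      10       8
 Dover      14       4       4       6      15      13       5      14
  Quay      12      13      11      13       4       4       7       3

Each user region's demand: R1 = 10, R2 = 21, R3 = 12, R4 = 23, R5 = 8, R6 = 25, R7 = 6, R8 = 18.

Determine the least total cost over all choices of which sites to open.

Minimum total cost: 937

For any fixed open set, each user region goes to its cheapest open site; total = fixed + service.
{Kent}: R1→Kent 14·10=140, R2→Kent 3·21=63, R3→Kent 2·12=24, R4→Kent 2·23=46, R5→Kent 10·8=80, R6→Kent 4·25=100, R7→Kent 7·6=42, R8→Kent 2·18=36. Service 531; fixed 406; total 937.
{Kent, Sutton}: R1→Sutton 10·10=100, R2→Kent 3·21=63, R3→Kent 2·12=24, R4→Kent 2·23=46, R5→Sutton 8·8=64, R6→Kent 4·25=100, R7→Kent 7·6=42, R8→Kent 2·18=36. Service 475; fixed 593; total 1068.
{Sutton}: service 914 + fixed 187 = 1101
{Kent, Sutton, Dover, Quay}: service 431 + fixed 1352 = 1783
No other subset beats 937.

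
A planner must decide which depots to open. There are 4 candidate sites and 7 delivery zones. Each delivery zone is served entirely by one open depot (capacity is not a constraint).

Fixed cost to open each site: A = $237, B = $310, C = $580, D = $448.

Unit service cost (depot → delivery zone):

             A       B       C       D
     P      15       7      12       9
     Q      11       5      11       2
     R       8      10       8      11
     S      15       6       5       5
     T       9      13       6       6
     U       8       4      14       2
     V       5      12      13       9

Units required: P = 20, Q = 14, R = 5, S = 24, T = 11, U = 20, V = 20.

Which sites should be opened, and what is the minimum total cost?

For any fixed open set, each delivery zone goes to its cheapest open site; total = fixed + service.
{D}: P→D 9·20=180, Q→D 2·14=28, R→D 11·5=55, S→D 5·24=120, T→D 6·11=66, U→D 2·20=40, V→D 9·20=180. Service 669; fixed 448; total 1117.
{B}: service 867 + fixed 310 = 1177
{A, B}: P→B 7·20=140, Q→B 5·14=70, R→A 8·5=40, S→B 6·24=144, T→A 9·11=99, U→B 4·20=80, V→A 5·20=100. Service 673; fixed 547; total 1220.
{A, B, C, D}: service 534 + fixed 1575 = 2109
No other subset beats 1117.

Open D only; minimum total cost 1117.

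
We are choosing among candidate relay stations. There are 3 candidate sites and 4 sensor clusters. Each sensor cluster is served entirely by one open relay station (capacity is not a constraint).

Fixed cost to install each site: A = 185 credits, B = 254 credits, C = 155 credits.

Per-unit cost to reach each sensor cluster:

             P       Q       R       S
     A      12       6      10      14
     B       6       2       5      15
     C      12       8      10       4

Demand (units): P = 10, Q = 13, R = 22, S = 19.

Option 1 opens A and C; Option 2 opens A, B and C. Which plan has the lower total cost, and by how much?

Option 1: {A, C}: P→A 12·10=120, Q→A 6·13=78, R→A 10·22=220, S→C 4·19=76. Service 494; fixed 340; total 834.
Option 2: {A, B, C}: P→B 6·10=60, Q→B 2·13=26, R→B 5·22=110, S→C 4·19=76. Service 272; fixed 594; total 866.
Difference: |834 − 866| = 32.

Option 1 is cheaper by 32.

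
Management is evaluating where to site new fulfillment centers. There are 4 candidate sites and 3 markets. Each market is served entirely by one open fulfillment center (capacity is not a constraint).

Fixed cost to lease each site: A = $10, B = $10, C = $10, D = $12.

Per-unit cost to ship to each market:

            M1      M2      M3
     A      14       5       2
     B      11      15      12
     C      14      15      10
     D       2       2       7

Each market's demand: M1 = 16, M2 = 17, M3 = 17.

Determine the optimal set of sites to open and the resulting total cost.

Open A and D; minimum total cost 122.

For any fixed open set, each market goes to its cheapest open site; total = fixed + service.
{A, D}: M1→D 2·16=32, M2→D 2·17=34, M3→A 2·17=34. Service 100; fixed 22; total 122.
{A, B, D}: M1→D 2·16=32, M2→D 2·17=34, M3→A 2·17=34. Service 100; fixed 32; total 132.
{A, C, D}: M1→D 2·16=32, M2→D 2·17=34, M3→A 2·17=34. Service 100; fixed 32; total 132.
{A, B, C, D}: service 100 + fixed 42 = 142
No other subset beats 122.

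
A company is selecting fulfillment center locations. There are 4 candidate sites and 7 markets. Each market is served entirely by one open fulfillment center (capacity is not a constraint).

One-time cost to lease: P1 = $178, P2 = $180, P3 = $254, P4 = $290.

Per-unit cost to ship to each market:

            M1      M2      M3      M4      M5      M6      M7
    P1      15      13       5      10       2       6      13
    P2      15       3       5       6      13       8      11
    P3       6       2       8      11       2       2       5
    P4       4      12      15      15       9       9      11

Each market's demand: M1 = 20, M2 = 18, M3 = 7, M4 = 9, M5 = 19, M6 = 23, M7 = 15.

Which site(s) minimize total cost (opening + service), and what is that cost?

For any fixed open set, each market goes to its cheapest open site; total = fixed + service.
{P3}: M1→P3 6·20=120, M2→P3 2·18=36, M3→P3 8·7=56, M4→P3 11·9=99, M5→P3 2·19=38, M6→P3 2·23=46, M7→P3 5·15=75. Service 470; fixed 254; total 724.
{P2, P3}: M1→P3 6·20=120, M2→P3 2·18=36, M3→P2 5·7=35, M4→P2 6·9=54, M5→P3 2·19=38, M6→P3 2·23=46, M7→P3 5·15=75. Service 404; fixed 434; total 838.
{P1, P3}: M1→P3 6·20=120, M2→P3 2·18=36, M3→P1 5·7=35, M4→P1 10·9=90, M5→P1 2·19=38, M6→P3 2·23=46, M7→P3 5·15=75. Service 440; fixed 432; total 872.
{P1, P2, P3, P4}: M1→P4 4·20=80, M2→P3 2·18=36, M3→P1 5·7=35, M4→P2 6·9=54, M5→P1 2·19=38, M6→P3 2·23=46, M7→P3 5·15=75. Service 364; fixed 902; total 1266.
(All 15 nonempty subsets were checked; P3 only is lowest.)

Open P3 only; minimum total cost 724.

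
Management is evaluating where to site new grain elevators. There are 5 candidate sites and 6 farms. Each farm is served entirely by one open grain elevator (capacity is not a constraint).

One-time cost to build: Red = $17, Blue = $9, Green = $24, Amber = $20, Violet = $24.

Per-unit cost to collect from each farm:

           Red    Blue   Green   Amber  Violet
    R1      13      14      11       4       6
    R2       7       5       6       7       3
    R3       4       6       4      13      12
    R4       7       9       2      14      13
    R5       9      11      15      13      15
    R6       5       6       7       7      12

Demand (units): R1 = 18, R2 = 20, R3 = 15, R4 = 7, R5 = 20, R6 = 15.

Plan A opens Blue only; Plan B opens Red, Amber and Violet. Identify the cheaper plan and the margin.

Plan A: {Blue}: R1→Blue 14·18=252, R2→Blue 5·20=100, R3→Blue 6·15=90, R4→Blue 9·7=63, R5→Blue 11·20=220, R6→Blue 6·15=90. Service 815; fixed 9; total 824.
Plan B: {Red, Amber, Violet}: R1→Amber 4·18=72, R2→Violet 3·20=60, R3→Red 4·15=60, R4→Red 7·7=49, R5→Red 9·20=180, R6→Red 5·15=75. Service 496; fixed 61; total 557.
Difference: |824 − 557| = 267.

Plan B is cheaper by 267.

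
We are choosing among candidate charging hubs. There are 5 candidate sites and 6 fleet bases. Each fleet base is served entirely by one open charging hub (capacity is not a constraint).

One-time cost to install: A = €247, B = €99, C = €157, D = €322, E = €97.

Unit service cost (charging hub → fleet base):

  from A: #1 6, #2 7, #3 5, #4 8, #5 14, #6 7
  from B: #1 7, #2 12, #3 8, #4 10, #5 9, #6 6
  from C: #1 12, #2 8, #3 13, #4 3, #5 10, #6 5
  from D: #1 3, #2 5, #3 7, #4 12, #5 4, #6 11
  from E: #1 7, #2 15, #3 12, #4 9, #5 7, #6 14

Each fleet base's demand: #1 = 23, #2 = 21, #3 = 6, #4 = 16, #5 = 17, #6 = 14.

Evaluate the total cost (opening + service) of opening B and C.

Each fleet base is assigned to its cheapest site among the open ones.
{B, C}: #1→B 7·23=161, #2→C 8·21=168, #3→B 8·6=48, #4→C 3·16=48, #5→B 9·17=153, #6→C 5·14=70. Service 648; fixed 256; total 904.

Total cost: 904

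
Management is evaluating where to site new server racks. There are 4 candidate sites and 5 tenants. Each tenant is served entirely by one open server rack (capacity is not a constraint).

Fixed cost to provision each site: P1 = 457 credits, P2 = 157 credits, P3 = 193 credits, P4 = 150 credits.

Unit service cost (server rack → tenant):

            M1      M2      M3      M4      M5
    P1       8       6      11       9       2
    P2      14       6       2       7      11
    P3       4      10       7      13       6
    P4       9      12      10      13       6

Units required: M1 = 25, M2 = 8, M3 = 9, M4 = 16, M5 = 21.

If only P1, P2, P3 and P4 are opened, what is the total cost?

Total cost: 1277

Each tenant is assigned to its cheapest site among the open ones.
{P1, P2, P3, P4}: M1→P3 4·25=100, M2→P1 6·8=48, M3→P2 2·9=18, M4→P2 7·16=112, M5→P1 2·21=42. Service 320; fixed 957; total 1277.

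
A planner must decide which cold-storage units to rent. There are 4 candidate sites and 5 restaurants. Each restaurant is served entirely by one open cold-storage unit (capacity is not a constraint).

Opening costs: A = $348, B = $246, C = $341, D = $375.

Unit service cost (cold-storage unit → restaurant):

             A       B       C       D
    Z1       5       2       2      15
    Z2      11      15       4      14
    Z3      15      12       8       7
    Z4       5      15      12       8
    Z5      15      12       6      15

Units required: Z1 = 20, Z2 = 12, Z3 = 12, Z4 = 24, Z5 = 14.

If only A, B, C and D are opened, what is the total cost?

Each restaurant is assigned to its cheapest site among the open ones.
{A, B, C, D}: Z1→B 2·20=40, Z2→C 4·12=48, Z3→D 7·12=84, Z4→A 5·24=120, Z5→C 6·14=84. Service 376; fixed 1310; total 1686.

Total cost: 1686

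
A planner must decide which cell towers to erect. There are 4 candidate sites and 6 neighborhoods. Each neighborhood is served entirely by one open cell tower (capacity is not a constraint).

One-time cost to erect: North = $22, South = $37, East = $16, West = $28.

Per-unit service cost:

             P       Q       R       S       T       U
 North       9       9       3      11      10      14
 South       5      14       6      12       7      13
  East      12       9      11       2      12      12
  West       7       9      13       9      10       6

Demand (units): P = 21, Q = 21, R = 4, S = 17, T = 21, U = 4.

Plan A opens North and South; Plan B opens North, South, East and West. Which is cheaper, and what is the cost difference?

Plan B is cheaper by 137.

Plan A: {North, South}: P→South 5·21=105, Q→North 9·21=189, R→North 3·4=12, S→North 11·17=187, T→South 7·21=147, U→South 13·4=52. Service 692; fixed 59; total 751.
Plan B: {North, South, East, West}: P→South 5·21=105, Q→North 9·21=189, R→North 3·4=12, S→East 2·17=34, T→South 7·21=147, U→West 6·4=24. Service 511; fixed 103; total 614.
Difference: |751 − 614| = 137.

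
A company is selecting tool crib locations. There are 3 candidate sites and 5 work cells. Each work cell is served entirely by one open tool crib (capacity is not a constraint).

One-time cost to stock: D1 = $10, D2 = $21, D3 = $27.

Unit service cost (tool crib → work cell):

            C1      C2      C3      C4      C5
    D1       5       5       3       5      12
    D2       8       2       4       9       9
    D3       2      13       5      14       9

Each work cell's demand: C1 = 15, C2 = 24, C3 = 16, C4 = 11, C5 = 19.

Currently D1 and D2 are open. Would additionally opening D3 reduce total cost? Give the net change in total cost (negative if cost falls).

Current service cost with {D1, D2}: 397.
Adding D3: each work cell re-picks its cheapest; new service cost 352, saving 45.
Extra fixed cost: 27. Net change = 27 − 45 = -18.
(Totals: 428 → 410.)

Yes — net change −18 (cost falls by 18).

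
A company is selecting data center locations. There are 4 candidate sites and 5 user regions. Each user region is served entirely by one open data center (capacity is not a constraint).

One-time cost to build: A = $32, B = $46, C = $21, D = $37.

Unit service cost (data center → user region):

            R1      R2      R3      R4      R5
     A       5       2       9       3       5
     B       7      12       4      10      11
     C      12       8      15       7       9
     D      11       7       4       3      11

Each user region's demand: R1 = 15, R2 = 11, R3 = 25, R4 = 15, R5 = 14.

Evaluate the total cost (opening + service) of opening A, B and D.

Total cost: 427

Each user region is assigned to its cheapest site among the open ones.
{A, B, D}: R1→A 5·15=75, R2→A 2·11=22, R3→B 4·25=100, R4→A 3·15=45, R5→A 5·14=70. Service 312; fixed 115; total 427.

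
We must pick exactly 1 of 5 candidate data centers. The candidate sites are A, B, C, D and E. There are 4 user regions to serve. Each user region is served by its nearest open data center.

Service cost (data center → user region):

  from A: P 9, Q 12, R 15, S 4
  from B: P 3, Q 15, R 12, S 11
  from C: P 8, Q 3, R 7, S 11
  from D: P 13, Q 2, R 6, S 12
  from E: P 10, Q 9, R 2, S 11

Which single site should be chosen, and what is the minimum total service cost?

With exactly 1 open, each user region uses its cheapest among the chosen.
{C}: P→C 8, Q→C 3, R→C 7, S→C 11. Service cost 29.
{E}: service cost 32
{D}: service cost 33
Among all 5 size-1 choices, {C} is lowest.

Choose C only; total service cost 29.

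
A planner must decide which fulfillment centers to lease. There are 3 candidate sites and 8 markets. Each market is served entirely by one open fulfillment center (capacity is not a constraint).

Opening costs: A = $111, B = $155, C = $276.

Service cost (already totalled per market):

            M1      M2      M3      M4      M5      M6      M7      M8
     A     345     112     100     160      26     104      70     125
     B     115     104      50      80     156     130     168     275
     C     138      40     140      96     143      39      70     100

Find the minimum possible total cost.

Minimum total cost: 940

For any fixed open set, each market goes to its cheapest open site; total = fixed + service.
{A, B}: M1→B 115, M2→B 104, M3→B 50, M4→B 80, M5→A 26, M6→A 104, M7→A 70, M8→A 125. Service 674; fixed 266; total 940.
{A, C}: M1→C 138, M2→C 40, M3→A 100, M4→C 96, M5→A 26, M6→C 39, M7→A 70, M8→C 100. Service 609; fixed 387; total 996.
{C}: service 766 + fixed 276 = 1042
{A, B, C}: service 520 + fixed 542 = 1062
No other subset beats 940.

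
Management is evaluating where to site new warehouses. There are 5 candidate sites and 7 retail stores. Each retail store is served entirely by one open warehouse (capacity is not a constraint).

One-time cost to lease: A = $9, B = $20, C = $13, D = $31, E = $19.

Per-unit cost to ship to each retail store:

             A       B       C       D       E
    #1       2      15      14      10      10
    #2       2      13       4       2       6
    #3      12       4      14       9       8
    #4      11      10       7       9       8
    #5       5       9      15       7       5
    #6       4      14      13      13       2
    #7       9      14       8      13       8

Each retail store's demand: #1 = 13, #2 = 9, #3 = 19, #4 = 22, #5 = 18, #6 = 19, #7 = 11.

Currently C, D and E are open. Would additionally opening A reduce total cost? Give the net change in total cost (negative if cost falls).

Yes — net change −95 (cost falls by 95).

Current service cost with {C, D, E}: 670.
Adding A: each retail store re-picks its cheapest; new service cost 566, saving 104.
Extra fixed cost: 9. Net change = 9 − 104 = -95.
(Totals: 733 → 638.)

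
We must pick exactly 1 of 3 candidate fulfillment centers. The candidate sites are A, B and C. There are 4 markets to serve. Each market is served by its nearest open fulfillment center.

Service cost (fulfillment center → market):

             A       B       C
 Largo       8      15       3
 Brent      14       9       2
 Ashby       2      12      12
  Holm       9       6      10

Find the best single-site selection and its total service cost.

Choose C only; total service cost 27.

With exactly 1 open, each market uses its cheapest among the chosen.
{C}: Largo→C 3, Brent→C 2, Ashby→C 12, Holm→C 10. Service cost 27.
{A}: service cost 33
{B}: service cost 42
Among all 3 size-1 choices, {C} is lowest.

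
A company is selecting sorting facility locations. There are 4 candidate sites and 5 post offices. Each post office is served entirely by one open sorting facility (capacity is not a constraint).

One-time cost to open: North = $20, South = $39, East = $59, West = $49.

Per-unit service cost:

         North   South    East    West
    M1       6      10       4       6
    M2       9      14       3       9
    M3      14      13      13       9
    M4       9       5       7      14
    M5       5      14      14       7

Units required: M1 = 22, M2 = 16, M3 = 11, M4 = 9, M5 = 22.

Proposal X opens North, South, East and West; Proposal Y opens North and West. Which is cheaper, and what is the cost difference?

Proposal X: {North, South, East, West}: M1→East 4·22=88, M2→East 3·16=48, M3→West 9·11=99, M4→South 5·9=45, M5→North 5·22=110. Service 390; fixed 167; total 557.
Proposal Y: {North, West}: M1→North 6·22=132, M2→North 9·16=144, M3→West 9·11=99, M4→North 9·9=81, M5→North 5·22=110. Service 566; fixed 69; total 635.
Difference: |557 − 635| = 78.

Proposal X is cheaper by 78.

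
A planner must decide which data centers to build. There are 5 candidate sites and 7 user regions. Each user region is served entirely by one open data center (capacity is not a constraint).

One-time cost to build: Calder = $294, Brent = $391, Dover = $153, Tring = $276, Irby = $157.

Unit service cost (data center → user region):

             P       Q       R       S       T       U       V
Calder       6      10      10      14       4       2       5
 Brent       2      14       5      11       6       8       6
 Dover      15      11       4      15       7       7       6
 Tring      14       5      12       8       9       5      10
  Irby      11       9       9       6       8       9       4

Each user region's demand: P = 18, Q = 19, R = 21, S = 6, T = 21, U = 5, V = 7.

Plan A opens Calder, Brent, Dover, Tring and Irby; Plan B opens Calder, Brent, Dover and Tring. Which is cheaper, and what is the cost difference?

Plan B is cheaper by 138.

Plan A: {Calder, Brent, Dover, Tring, Irby}: P→Brent 2·18=36, Q→Tring 5·19=95, R→Dover 4·21=84, S→Irby 6·6=36, T→Calder 4·21=84, U→Calder 2·5=10, V→Irby 4·7=28. Service 373; fixed 1271; total 1644.
Plan B: {Calder, Brent, Dover, Tring}: P→Brent 2·18=36, Q→Tring 5·19=95, R→Dover 4·21=84, S→Tring 8·6=48, T→Calder 4·21=84, U→Calder 2·5=10, V→Calder 5·7=35. Service 392; fixed 1114; total 1506.
Difference: |1644 − 1506| = 138.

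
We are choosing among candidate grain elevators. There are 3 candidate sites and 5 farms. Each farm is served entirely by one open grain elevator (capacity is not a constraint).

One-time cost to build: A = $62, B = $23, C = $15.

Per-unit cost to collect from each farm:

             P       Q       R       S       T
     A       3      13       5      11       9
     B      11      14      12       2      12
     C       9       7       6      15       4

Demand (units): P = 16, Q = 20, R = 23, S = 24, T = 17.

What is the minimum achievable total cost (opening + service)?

For any fixed open set, each farm goes to its cheapest open site; total = fixed + service.
{A, B, C}: P→A 3·16=48, Q→C 7·20=140, R→A 5·23=115, S→B 2·24=48, T→C 4·17=68. Service 419; fixed 100; total 519.
{B, C}: service 538 + fixed 38 = 576
{A, B}: P→A 3·16=48, Q→A 13·20=260, R→A 5·23=115, S→B 2·24=48, T→A 9·17=153. Service 624; fixed 85; total 709.
{C}: P→C 9·16=144, Q→C 7·20=140, R→C 6·23=138, S→C 15·24=360, T→C 4·17=68. Service 850; fixed 15; total 865.
No other subset beats 519.

Minimum total cost: 519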